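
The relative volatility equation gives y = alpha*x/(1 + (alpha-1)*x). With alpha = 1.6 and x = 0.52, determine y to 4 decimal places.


y = alpha*x / (1 + (alpha-1)*x)
y = 1.6*0.52 / (1 + (1.6-1)*0.52)
y = 0.832 / (1 + 0.312)
y = 0.832 / 1.312
y = 0.6341


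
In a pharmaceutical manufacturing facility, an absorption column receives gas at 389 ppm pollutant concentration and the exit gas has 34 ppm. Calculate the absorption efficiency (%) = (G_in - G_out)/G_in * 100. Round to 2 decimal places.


Efficiency = (G_in - G_out) / G_in * 100%
Efficiency = (389 - 34) / 389 * 100
Efficiency = 355 / 389 * 100
Efficiency = 91.26%


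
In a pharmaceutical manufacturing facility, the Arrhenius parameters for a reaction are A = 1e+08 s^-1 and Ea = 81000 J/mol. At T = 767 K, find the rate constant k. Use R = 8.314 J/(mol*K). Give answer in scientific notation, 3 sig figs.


k = A * exp(-Ea/(R*T))
k = 1e+08 * exp(-81000 / (8.314 * 767))
k = 1e+08 * exp(-12.70222)
k = 3.04e+02


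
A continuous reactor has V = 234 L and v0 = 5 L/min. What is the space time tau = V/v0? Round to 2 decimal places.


tau = V / v0
tau = 234 / 5
tau = 46.80 min


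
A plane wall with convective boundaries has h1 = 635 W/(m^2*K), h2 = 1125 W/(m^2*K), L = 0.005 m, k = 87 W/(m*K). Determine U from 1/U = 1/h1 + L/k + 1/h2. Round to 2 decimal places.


1/U = 1/h1 + L/k + 1/h2
1/U = 1/635 + 0.005/87 + 1/1125
1/U = 0.0015748031 + 5.74713e-05 + 0.0008888889
1/U = 0.0025211633
U = 396.64 W/(m^2*K)


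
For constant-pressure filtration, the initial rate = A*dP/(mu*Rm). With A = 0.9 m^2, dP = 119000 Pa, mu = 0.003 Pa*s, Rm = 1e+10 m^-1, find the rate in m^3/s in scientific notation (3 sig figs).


rate = A * dP / (mu * Rm)
rate = 0.9 * 119000 / (0.003 * 1e+10)
rate = 107100.0 / 3.000e+07
rate = 3.57e-03 m^3/s


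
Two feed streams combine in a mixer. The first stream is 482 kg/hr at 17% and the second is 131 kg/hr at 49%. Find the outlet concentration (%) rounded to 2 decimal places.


Mass balance on solute: F1*x1 + F2*x2 = F3*x3
F3 = F1 + F2 = 482 + 131 = 613 kg/hr
x3 = (F1*x1 + F2*x2)/F3
x3 = (482*0.17 + 131*0.49) / 613
x3 = 23.84%


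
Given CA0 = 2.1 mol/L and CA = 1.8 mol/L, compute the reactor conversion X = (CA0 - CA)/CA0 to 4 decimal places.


X = (CA0 - CA) / CA0
X = (2.1 - 1.8) / 2.1
X = 0.3 / 2.1
X = 0.1429


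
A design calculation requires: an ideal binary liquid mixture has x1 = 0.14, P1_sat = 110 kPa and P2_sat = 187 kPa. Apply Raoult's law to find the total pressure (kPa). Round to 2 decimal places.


P = x1*P1_sat + x2*P2_sat
x2 = 1 - x1 = 1 - 0.14 = 0.86
P = 0.14*110 + 0.86*187
P = 15.4 + 160.82
P = 176.22 kPa


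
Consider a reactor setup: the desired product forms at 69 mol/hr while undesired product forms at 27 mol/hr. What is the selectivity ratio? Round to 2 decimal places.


S = desired product rate / undesired product rate
S = 69 / 27
S = 2.56


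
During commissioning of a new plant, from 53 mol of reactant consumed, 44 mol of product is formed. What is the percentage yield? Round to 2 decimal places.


Yield = (moles product / moles consumed) * 100%
Yield = (44 / 53) * 100
Yield = 0.8302 * 100
Yield = 83.02%


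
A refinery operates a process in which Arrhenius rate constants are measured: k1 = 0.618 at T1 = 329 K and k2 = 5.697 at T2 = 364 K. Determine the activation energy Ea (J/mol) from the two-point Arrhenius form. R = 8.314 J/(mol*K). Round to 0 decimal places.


Ea = R * ln(k2/k1) / (1/T1 - 1/T2)
ln(k2/k1) = ln(5.697/0.618) = 2.2212065
1/T1 - 1/T2 = 1/329 - 1/364 = 0.000292260931
Ea = 8.314 * 2.2212065 / 0.000292260931
Ea = 63187 J/mol


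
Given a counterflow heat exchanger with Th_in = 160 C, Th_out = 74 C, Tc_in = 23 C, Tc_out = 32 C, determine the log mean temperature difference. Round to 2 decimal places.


dT1 = Th_in - Tc_out = 160 - 32 = 128
dT2 = Th_out - Tc_in = 74 - 23 = 51
LMTD = (dT1 - dT2) / ln(dT1/dT2)
LMTD = (128 - 51) / ln(128/51)
LMTD = 83.68 K


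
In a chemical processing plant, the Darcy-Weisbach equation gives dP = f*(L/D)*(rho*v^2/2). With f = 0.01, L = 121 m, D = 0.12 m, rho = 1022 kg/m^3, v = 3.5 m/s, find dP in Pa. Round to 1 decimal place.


dP = f * (L/D) * (rho*v^2/2)
dP = 0.01 * (121/0.12) * (1022*3.5^2/2)
L/D = 1008.33333333
rho*v^2/2 = 1022*12.25/2 = 6259.75
dP = 0.01 * 1008.33333333 * 6259.75
dP = 63119.1 Pa


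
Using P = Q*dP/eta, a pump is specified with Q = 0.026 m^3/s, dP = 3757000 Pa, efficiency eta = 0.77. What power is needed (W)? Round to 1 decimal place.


P = Q * dP / eta
P = 0.026 * 3757000 / 0.77
P = 97682.0 / 0.77
P = 126859.7 W


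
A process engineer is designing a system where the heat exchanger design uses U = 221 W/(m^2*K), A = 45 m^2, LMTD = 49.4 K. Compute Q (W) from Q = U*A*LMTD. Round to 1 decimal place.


Q = U * A * LMTD
Q = 221 * 45 * 49.4
Q = 491283.0 W


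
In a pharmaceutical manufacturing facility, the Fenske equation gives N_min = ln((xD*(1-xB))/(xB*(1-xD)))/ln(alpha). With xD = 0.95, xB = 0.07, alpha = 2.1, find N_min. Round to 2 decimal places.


N_min = ln((xD*(1-xB))/(xB*(1-xD))) / ln(alpha)
Numerator inside ln: 0.8835 / 0.0035 = 252.428571
ln(252.428571) = 5.531128
ln(alpha) = ln(2.1) = 0.741937
N_min = 5.531128 / 0.741937 = 7.45


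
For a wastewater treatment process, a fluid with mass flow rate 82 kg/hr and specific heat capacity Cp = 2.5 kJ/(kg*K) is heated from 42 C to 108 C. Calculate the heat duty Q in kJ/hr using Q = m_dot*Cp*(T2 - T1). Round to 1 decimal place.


Q = m_dot * Cp * (T2 - T1)
Q = 82 * 2.5 * (108 - 42)
Q = 82 * 2.5 * 66
Q = 13530.0 kJ/hr


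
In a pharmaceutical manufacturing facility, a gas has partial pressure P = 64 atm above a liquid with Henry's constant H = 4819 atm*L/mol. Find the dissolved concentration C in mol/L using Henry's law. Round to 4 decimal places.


C = P / H
C = 64 / 4819
C = 0.0133 mol/L


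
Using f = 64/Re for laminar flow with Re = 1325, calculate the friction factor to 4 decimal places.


f = 64 / Re
f = 64 / 1325
f = 0.0483


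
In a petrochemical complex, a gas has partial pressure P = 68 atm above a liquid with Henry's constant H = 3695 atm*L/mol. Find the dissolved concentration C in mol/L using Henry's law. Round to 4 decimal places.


C = P / H
C = 68 / 3695
C = 0.0184 mol/L


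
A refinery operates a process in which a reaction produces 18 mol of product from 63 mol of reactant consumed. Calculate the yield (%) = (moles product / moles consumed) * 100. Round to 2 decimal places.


Yield = (moles product / moles consumed) * 100%
Yield = (18 / 63) * 100
Yield = 0.2857 * 100
Yield = 28.57%


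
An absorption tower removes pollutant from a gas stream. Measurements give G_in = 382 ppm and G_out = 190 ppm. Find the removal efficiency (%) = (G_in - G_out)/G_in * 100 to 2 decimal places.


Efficiency = (G_in - G_out) / G_in * 100%
Efficiency = (382 - 190) / 382 * 100
Efficiency = 192 / 382 * 100
Efficiency = 50.26%


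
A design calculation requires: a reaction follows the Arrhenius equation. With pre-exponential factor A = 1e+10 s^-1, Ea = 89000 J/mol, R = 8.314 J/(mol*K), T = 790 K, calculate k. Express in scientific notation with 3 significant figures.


k = A * exp(-Ea/(R*T))
k = 1e+10 * exp(-89000 / (8.314 * 790))
k = 1e+10 * exp(-13.550424)
k = 1.30e+04


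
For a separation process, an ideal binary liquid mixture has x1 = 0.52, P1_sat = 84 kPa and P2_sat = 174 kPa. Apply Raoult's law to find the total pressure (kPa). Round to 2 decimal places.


P = x1*P1_sat + x2*P2_sat
x2 = 1 - x1 = 1 - 0.52 = 0.48
P = 0.52*84 + 0.48*174
P = 43.68 + 83.52
P = 127.20 kPa


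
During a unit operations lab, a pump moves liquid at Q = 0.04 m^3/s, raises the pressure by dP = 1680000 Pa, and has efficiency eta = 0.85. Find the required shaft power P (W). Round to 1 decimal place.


P = Q * dP / eta
P = 0.04 * 1680000 / 0.85
P = 67200.0 / 0.85
P = 79058.8 W


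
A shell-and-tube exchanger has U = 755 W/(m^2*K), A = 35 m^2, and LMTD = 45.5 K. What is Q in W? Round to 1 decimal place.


Q = U * A * LMTD
Q = 755 * 35 * 45.5
Q = 1202337.5 W


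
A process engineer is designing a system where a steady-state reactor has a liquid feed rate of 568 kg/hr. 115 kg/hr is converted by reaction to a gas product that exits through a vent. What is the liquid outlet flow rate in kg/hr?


Steady-state mass balance on the main outlet: F_out = F_in - F_removed
F_out = 568 - 115
F_out = 453 kg/hr


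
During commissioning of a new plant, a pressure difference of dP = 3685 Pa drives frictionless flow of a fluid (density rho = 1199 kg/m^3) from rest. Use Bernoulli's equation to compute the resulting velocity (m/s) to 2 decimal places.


v = sqrt(2*dP/rho)
v = sqrt(2*3685/1199)
v = sqrt(6.146789)
v = 2.48 m/s


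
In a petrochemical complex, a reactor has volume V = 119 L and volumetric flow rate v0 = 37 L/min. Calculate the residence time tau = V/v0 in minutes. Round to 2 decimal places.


tau = V / v0
tau = 119 / 37
tau = 3.22 min


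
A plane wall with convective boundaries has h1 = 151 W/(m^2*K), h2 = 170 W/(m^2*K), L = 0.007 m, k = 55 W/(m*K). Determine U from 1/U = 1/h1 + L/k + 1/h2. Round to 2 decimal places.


1/U = 1/h1 + L/k + 1/h2
1/U = 1/151 + 0.007/55 + 1/170
1/U = 0.0066225166 + 0.0001272727 + 0.0058823529
1/U = 0.0126321422
U = 79.16 W/(m^2*K)


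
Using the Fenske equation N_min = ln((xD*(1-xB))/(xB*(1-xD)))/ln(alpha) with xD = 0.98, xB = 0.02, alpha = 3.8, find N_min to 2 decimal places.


N_min = ln((xD*(1-xB))/(xB*(1-xD))) / ln(alpha)
Numerator inside ln: 0.9604 / 0.0004 = 2401.0
ln(2401.0) = 7.783641
ln(alpha) = ln(3.8) = 1.335001
N_min = 7.783641 / 1.335001 = 5.83


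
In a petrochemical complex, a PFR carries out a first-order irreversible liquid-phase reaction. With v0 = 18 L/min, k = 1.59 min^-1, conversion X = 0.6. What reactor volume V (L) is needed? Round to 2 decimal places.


V = (v0/k) * ln(1/(1-X))
V = (18/1.59) * ln(1/(1-0.6))
V = 11.320755 * ln(2.5)
V = 11.320755 * 0.916291
V = 10.37 L


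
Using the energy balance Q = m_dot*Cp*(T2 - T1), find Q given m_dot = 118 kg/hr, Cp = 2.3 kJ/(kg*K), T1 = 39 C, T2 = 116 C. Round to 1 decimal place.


Q = m_dot * Cp * (T2 - T1)
Q = 118 * 2.3 * (116 - 39)
Q = 118 * 2.3 * 77
Q = 20897.8 kJ/hr


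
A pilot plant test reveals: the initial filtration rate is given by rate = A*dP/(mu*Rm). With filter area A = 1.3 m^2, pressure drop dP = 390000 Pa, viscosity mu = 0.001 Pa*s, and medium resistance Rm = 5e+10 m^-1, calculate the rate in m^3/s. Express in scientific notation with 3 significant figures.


rate = A * dP / (mu * Rm)
rate = 1.3 * 390000 / (0.001 * 5e+10)
rate = 507000.0 / 5.000e+07
rate = 1.01e-02 m^3/s


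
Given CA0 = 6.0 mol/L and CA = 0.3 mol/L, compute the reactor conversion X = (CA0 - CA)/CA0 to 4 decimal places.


X = (CA0 - CA) / CA0
X = (6.0 - 0.3) / 6.0
X = 5.7 / 6.0
X = 0.9500


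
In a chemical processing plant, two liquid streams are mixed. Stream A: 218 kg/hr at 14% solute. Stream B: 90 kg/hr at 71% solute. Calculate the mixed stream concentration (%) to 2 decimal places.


Mass balance on solute: F1*x1 + F2*x2 = F3*x3
F3 = F1 + F2 = 218 + 90 = 308 kg/hr
x3 = (F1*x1 + F2*x2)/F3
x3 = (218*0.14 + 90*0.71) / 308
x3 = 30.66%


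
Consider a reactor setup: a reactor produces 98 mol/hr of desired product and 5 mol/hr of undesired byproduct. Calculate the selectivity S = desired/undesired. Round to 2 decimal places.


S = desired product rate / undesired product rate
S = 98 / 5
S = 19.60


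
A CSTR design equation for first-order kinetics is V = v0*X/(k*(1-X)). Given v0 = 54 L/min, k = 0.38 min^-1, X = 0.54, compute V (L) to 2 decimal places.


V = v0 * X / (k * (1 - X))
V = 54 * 0.54 / (0.38 * (1 - 0.54))
V = 29.16 / (0.38 * 0.46)
V = 29.16 / 0.1748
V = 166.82 L


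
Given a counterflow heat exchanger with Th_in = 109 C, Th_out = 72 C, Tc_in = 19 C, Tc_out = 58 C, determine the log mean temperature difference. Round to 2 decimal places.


dT1 = Th_in - Tc_out = 109 - 58 = 51
dT2 = Th_out - Tc_in = 72 - 19 = 53
LMTD = (dT1 - dT2) / ln(dT1/dT2)
LMTD = (51 - 53) / ln(51/53)
LMTD = 51.99 K


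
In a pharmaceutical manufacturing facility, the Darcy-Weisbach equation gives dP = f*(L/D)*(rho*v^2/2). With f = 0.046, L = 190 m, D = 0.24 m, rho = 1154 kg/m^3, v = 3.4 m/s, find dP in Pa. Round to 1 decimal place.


dP = f * (L/D) * (rho*v^2/2)
dP = 0.046 * (190/0.24) * (1154*3.4^2/2)
L/D = 791.66666667
rho*v^2/2 = 1154*11.56/2 = 6670.12
dP = 0.046 * 791.66666667 * 6670.12
dP = 242903.5 Pa


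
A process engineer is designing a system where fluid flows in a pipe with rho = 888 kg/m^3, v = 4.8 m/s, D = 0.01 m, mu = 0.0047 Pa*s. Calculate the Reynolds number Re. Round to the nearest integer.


Re = rho * v * D / mu
Re = 888 * 4.8 * 0.01 / 0.0047
Re = 42.624 / 0.0047
Re = 9069


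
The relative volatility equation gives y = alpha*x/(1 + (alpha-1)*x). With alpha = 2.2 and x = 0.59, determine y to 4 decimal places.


y = alpha*x / (1 + (alpha-1)*x)
y = 2.2*0.59 / (1 + (2.2-1)*0.59)
y = 1.298 / (1 + 0.708)
y = 1.298 / 1.708
y = 0.7600


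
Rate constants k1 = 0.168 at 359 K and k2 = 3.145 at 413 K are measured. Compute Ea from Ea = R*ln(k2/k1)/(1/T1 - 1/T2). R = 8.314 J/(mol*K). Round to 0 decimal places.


Ea = R * ln(k2/k1) / (1/T1 - 1/T2)
ln(k2/k1) = ln(3.145/0.168) = 2.9296052
1/T1 - 1/T2 = 1/359 - 1/413 = 0.000364207814
Ea = 8.314 * 2.9296052 / 0.000364207814
Ea = 66876 J/mol


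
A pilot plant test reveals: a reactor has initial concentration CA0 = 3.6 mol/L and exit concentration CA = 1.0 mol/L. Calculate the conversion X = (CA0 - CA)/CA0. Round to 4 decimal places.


X = (CA0 - CA) / CA0
X = (3.6 - 1.0) / 3.6
X = 2.6 / 3.6
X = 0.7222


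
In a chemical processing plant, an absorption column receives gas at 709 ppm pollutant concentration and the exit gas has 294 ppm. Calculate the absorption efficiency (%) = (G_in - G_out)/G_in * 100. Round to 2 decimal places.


Efficiency = (G_in - G_out) / G_in * 100%
Efficiency = (709 - 294) / 709 * 100
Efficiency = 415 / 709 * 100
Efficiency = 58.53%


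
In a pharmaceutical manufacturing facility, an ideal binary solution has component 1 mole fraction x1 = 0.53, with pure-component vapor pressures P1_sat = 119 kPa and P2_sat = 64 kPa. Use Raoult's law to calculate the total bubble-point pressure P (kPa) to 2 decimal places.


P = x1*P1_sat + x2*P2_sat
x2 = 1 - x1 = 1 - 0.53 = 0.47
P = 0.53*119 + 0.47*64
P = 63.07 + 30.08
P = 93.15 kPa


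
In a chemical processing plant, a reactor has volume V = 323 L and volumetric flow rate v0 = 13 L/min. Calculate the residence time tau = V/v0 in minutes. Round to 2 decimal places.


tau = V / v0
tau = 323 / 13
tau = 24.85 min


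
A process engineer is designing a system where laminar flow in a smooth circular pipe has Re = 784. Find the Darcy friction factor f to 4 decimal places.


f = 64 / Re
f = 64 / 784
f = 0.0816


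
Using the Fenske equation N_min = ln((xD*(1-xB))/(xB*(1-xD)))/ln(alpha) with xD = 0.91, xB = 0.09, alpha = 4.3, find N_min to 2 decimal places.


N_min = ln((xD*(1-xB))/(xB*(1-xD))) / ln(alpha)
Numerator inside ln: 0.8281 / 0.0081 = 102.234568
ln(102.234568) = 4.62727
ln(alpha) = ln(4.3) = 1.458615
N_min = 4.62727 / 1.458615 = 3.17


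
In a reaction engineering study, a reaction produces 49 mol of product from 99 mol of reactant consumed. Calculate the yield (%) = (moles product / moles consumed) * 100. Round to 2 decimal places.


Yield = (moles product / moles consumed) * 100%
Yield = (49 / 99) * 100
Yield = 0.4949 * 100
Yield = 49.49%


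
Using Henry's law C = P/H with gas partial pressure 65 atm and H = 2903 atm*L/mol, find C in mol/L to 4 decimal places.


C = P / H
C = 65 / 2903
C = 0.0224 mol/L


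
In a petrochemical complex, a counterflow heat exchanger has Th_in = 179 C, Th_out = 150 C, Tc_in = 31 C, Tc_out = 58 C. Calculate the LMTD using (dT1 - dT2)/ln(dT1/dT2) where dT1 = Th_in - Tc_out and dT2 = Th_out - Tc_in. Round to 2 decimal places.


dT1 = Th_in - Tc_out = 179 - 58 = 121
dT2 = Th_out - Tc_in = 150 - 31 = 119
LMTD = (dT1 - dT2) / ln(dT1/dT2)
LMTD = (121 - 119) / ln(121/119)
LMTD = 120.00 K


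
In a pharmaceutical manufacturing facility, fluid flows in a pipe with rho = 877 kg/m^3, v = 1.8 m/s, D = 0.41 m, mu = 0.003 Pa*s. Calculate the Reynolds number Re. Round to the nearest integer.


Re = rho * v * D / mu
Re = 877 * 1.8 * 0.41 / 0.003
Re = 647.226 / 0.003
Re = 215742


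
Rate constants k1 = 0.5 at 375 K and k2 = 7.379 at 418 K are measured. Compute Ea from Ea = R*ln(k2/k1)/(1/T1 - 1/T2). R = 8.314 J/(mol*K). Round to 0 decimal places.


Ea = R * ln(k2/k1) / (1/T1 - 1/T2)
ln(k2/k1) = ln(7.379/0.5) = 2.6917853
1/T1 - 1/T2 = 1/375 - 1/418 = 0.000274322169
Ea = 8.314 * 2.6917853 / 0.000274322169
Ea = 81581 J/mol


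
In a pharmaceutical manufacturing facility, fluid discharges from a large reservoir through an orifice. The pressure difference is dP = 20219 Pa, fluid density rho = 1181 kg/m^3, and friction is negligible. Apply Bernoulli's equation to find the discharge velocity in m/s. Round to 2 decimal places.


v = sqrt(2*dP/rho)
v = sqrt(2*20219/1181)
v = sqrt(34.240474)
v = 5.85 m/s


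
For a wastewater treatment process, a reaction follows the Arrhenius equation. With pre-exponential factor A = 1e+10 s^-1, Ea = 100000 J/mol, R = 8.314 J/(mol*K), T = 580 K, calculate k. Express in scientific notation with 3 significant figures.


k = A * exp(-Ea/(R*T))
k = 1e+10 * exp(-100000 / (8.314 * 580))
k = 1e+10 * exp(-20.737767)
k = 9.86e+00


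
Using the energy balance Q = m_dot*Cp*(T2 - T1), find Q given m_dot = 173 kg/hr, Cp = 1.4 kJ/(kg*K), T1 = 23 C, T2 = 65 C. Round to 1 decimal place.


Q = m_dot * Cp * (T2 - T1)
Q = 173 * 1.4 * (65 - 23)
Q = 173 * 1.4 * 42
Q = 10172.4 kJ/hr


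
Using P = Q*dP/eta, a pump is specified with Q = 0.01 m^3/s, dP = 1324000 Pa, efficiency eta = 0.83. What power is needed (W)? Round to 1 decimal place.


P = Q * dP / eta
P = 0.01 * 1324000 / 0.83
P = 13240.0 / 0.83
P = 15951.8 W


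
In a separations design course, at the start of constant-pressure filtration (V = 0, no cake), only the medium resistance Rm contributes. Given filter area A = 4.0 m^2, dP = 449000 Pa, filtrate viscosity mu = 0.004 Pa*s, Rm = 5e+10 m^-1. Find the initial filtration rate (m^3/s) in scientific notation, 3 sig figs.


rate = A * dP / (mu * Rm)
rate = 4.0 * 449000 / (0.004 * 5e+10)
rate = 1796000.0 / 2.000e+08
rate = 8.98e-03 m^3/s


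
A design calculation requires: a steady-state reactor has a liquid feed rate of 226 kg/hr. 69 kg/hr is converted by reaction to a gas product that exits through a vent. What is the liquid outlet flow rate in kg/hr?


Steady-state mass balance on the main outlet: F_out = F_in - F_removed
F_out = 226 - 69
F_out = 157 kg/hr


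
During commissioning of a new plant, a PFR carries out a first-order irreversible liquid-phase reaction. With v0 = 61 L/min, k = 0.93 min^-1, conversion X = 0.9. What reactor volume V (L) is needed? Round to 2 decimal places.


V = (v0/k) * ln(1/(1-X))
V = (61/0.93) * ln(1/(1-0.9))
V = 65.591398 * ln(10.0)
V = 65.591398 * 2.302585
V = 151.03 L


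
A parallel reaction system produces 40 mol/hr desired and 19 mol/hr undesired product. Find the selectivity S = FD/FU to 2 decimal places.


S = desired product rate / undesired product rate
S = 40 / 19
S = 2.11


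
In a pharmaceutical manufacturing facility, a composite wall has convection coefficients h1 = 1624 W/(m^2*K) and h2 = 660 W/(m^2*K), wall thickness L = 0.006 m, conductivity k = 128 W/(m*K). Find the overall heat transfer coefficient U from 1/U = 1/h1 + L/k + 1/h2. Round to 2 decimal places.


1/U = 1/h1 + L/k + 1/h2
1/U = 1/1624 + 0.006/128 + 1/660
1/U = 0.0006157635 + 4.6875e-05 + 0.0015151515
1/U = 0.00217779
U = 459.18 W/(m^2*K)


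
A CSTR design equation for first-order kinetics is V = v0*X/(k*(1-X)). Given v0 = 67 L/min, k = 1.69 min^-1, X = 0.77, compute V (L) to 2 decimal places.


V = v0 * X / (k * (1 - X))
V = 67 * 0.77 / (1.69 * (1 - 0.77))
V = 51.59 / (1.69 * 0.23)
V = 51.59 / 0.3887
V = 132.72 L


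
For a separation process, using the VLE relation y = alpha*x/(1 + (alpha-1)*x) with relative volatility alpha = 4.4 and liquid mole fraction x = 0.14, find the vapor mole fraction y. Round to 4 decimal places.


y = alpha*x / (1 + (alpha-1)*x)
y = 4.4*0.14 / (1 + (4.4-1)*0.14)
y = 0.616 / (1 + 0.476)
y = 0.616 / 1.476
y = 0.4173


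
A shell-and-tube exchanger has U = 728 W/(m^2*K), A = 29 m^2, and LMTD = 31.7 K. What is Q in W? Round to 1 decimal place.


Q = U * A * LMTD
Q = 728 * 29 * 31.7
Q = 669250.4 W


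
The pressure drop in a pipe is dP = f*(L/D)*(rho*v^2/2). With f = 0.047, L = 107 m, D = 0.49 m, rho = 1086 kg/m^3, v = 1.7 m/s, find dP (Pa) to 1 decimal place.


dP = f * (L/D) * (rho*v^2/2)
dP = 0.047 * (107/0.49) * (1086*1.7^2/2)
L/D = 218.36734694
rho*v^2/2 = 1086*2.89/2 = 1569.27
dP = 0.047 * 218.36734694 * 1569.27
dP = 16105.8 Pa


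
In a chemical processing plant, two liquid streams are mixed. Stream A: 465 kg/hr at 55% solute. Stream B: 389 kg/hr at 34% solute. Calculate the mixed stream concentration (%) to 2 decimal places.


Mass balance on solute: F1*x1 + F2*x2 = F3*x3
F3 = F1 + F2 = 465 + 389 = 854 kg/hr
x3 = (F1*x1 + F2*x2)/F3
x3 = (465*0.55 + 389*0.34) / 854
x3 = 45.43%


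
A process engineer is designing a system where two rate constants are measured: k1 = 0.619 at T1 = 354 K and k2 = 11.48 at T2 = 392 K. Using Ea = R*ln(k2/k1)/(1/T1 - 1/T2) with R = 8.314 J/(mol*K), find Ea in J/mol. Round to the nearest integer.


Ea = R * ln(k2/k1) / (1/T1 - 1/T2)
ln(k2/k1) = ln(11.48/0.619) = 2.9202564
1/T1 - 1/T2 = 1/354 - 1/392 = 0.000273838349
Ea = 8.314 * 2.9202564 / 0.000273838349
Ea = 88662 J/mol


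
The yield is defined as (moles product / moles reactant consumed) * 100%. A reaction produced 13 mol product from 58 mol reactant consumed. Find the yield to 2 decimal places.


Yield = (moles product / moles consumed) * 100%
Yield = (13 / 58) * 100
Yield = 0.2241 * 100
Yield = 22.41%


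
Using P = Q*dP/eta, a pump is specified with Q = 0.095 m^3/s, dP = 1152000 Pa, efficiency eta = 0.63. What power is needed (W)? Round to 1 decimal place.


P = Q * dP / eta
P = 0.095 * 1152000 / 0.63
P = 109440.0 / 0.63
P = 173714.3 W


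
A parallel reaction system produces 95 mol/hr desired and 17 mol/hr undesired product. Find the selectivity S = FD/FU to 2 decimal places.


S = desired product rate / undesired product rate
S = 95 / 17
S = 5.59


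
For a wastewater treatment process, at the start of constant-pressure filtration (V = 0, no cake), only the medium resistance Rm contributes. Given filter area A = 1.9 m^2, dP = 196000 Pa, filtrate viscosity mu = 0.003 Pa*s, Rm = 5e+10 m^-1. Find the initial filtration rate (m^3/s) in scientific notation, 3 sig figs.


rate = A * dP / (mu * Rm)
rate = 1.9 * 196000 / (0.003 * 5e+10)
rate = 372400.0 / 1.500e+08
rate = 2.48e-03 m^3/s


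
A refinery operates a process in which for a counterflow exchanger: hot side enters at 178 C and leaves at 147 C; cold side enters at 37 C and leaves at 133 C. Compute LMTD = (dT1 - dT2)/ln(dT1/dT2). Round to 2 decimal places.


dT1 = Th_in - Tc_out = 178 - 133 = 45
dT2 = Th_out - Tc_in = 147 - 37 = 110
LMTD = (dT1 - dT2) / ln(dT1/dT2)
LMTD = (45 - 110) / ln(45/110)
LMTD = 72.72 K


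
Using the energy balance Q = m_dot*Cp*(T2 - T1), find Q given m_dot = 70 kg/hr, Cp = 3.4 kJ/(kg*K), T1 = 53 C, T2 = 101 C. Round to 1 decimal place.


Q = m_dot * Cp * (T2 - T1)
Q = 70 * 3.4 * (101 - 53)
Q = 70 * 3.4 * 48
Q = 11424.0 kJ/hr


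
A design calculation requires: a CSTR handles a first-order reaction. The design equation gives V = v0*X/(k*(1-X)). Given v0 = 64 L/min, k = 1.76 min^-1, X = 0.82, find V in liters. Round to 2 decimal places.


V = v0 * X / (k * (1 - X))
V = 64 * 0.82 / (1.76 * (1 - 0.82))
V = 52.48 / (1.76 * 0.18)
V = 52.48 / 0.3168
V = 165.66 L


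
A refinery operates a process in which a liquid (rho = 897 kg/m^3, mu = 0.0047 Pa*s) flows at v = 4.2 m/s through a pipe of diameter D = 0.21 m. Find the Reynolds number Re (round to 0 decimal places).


Re = rho * v * D / mu
Re = 897 * 4.2 * 0.21 / 0.0047
Re = 791.154 / 0.0047
Re = 168331


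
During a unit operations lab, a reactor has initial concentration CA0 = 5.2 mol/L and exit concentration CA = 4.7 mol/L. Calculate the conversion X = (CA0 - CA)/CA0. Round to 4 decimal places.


X = (CA0 - CA) / CA0
X = (5.2 - 4.7) / 5.2
X = 0.5 / 5.2
X = 0.0962


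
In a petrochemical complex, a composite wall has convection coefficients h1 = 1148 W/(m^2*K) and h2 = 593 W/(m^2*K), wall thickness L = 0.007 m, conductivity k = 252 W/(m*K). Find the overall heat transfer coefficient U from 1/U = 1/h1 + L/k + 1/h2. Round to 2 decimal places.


1/U = 1/h1 + L/k + 1/h2
1/U = 1/1148 + 0.007/252 + 1/593
1/U = 0.0008710801 + 2.77778e-05 + 0.0016863406
1/U = 0.0025851985
U = 386.82 W/(m^2*K)


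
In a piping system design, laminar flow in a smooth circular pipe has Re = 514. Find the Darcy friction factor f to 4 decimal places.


f = 64 / Re
f = 64 / 514
f = 0.1245


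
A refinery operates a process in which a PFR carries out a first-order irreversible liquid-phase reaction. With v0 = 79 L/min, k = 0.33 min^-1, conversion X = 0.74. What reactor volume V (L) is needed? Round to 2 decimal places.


V = (v0/k) * ln(1/(1-X))
V = (79/0.33) * ln(1/(1-0.74))
V = 239.393939 * ln(3.846154)
V = 239.393939 * 1.347074
V = 322.48 L


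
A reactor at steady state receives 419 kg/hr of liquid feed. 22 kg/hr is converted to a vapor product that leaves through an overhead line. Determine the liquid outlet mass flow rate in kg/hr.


Steady-state mass balance on the main outlet: F_out = F_in - F_removed
F_out = 419 - 22
F_out = 397 kg/hr


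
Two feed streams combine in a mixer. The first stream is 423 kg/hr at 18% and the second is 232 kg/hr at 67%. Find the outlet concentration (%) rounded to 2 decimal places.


Mass balance on solute: F1*x1 + F2*x2 = F3*x3
F3 = F1 + F2 = 423 + 232 = 655 kg/hr
x3 = (F1*x1 + F2*x2)/F3
x3 = (423*0.18 + 232*0.67) / 655
x3 = 35.36%


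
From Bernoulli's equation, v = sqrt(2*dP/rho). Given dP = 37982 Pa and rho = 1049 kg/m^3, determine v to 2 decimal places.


v = sqrt(2*dP/rho)
v = sqrt(2*37982/1049)
v = sqrt(72.415634)
v = 8.51 m/s


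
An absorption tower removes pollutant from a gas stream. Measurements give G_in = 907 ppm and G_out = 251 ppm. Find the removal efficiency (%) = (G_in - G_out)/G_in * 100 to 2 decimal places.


Efficiency = (G_in - G_out) / G_in * 100%
Efficiency = (907 - 251) / 907 * 100
Efficiency = 656 / 907 * 100
Efficiency = 72.33%


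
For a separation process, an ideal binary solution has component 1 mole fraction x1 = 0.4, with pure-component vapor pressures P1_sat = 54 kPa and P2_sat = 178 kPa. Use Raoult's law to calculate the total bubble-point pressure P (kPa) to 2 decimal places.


P = x1*P1_sat + x2*P2_sat
x2 = 1 - x1 = 1 - 0.4 = 0.6
P = 0.4*54 + 0.6*178
P = 21.6 + 106.8
P = 128.40 kPa


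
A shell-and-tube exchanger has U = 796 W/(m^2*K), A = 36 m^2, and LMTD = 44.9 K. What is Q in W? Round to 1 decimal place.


Q = U * A * LMTD
Q = 796 * 36 * 44.9
Q = 1286654.4 W


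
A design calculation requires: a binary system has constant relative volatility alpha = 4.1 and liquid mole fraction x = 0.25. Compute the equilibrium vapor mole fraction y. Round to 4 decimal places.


y = alpha*x / (1 + (alpha-1)*x)
y = 4.1*0.25 / (1 + (4.1-1)*0.25)
y = 1.025 / (1 + 0.775)
y = 1.025 / 1.775
y = 0.5775


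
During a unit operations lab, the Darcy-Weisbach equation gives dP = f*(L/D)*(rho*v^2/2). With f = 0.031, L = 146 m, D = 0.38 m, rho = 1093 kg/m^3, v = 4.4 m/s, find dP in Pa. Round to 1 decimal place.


dP = f * (L/D) * (rho*v^2/2)
dP = 0.031 * (146/0.38) * (1093*4.4^2/2)
L/D = 384.21052632
rho*v^2/2 = 1093*19.36/2 = 10580.24
dP = 0.031 * 384.21052632 * 10580.24
dP = 126016.2 Pa


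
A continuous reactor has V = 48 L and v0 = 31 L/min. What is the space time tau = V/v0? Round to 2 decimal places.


tau = V / v0
tau = 48 / 31
tau = 1.55 min


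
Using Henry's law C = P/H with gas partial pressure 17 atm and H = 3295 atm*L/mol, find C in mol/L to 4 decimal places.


C = P / H
C = 17 / 3295
C = 0.0052 mol/L


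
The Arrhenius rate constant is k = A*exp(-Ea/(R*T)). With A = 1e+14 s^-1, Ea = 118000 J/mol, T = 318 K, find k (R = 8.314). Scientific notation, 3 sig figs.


k = A * exp(-Ea/(R*T))
k = 1e+14 * exp(-118000 / (8.314 * 318))
k = 1e+14 * exp(-44.631848)
k = 4.14e-06


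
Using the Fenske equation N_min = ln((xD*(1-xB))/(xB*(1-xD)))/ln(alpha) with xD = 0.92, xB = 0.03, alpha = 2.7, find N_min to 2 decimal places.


N_min = ln((xD*(1-xB))/(xB*(1-xD))) / ln(alpha)
Numerator inside ln: 0.8924 / 0.0024 = 371.833333
ln(371.833333) = 5.918446
ln(alpha) = ln(2.7) = 0.993252
N_min = 5.918446 / 0.993252 = 5.96


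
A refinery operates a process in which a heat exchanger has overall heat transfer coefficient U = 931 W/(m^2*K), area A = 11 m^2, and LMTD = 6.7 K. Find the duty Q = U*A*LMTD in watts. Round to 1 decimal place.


Q = U * A * LMTD
Q = 931 * 11 * 6.7
Q = 68614.7 W


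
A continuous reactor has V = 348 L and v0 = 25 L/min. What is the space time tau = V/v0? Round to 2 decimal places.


tau = V / v0
tau = 348 / 25
tau = 13.92 min


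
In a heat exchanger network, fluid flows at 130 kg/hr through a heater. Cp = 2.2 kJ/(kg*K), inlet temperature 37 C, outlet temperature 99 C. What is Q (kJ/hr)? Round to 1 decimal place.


Q = m_dot * Cp * (T2 - T1)
Q = 130 * 2.2 * (99 - 37)
Q = 130 * 2.2 * 62
Q = 17732.0 kJ/hr


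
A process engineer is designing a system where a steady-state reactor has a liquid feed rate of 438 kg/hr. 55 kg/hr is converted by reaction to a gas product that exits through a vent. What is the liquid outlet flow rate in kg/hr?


Steady-state mass balance on the main outlet: F_out = F_in - F_removed
F_out = 438 - 55
F_out = 383 kg/hr


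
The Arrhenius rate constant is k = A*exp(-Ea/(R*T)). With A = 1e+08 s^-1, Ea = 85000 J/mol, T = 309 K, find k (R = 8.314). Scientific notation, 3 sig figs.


k = A * exp(-Ea/(R*T))
k = 1e+08 * exp(-85000 / (8.314 * 309))
k = 1e+08 * exp(-33.086469)
k = 4.27e-07


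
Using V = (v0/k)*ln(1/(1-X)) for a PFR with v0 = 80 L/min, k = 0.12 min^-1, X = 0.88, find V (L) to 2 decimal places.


V = (v0/k) * ln(1/(1-X))
V = (80/0.12) * ln(1/(1-0.88))
V = 666.666667 * ln(8.333333)
V = 666.666667 * 2.120263
V = 1413.51 L


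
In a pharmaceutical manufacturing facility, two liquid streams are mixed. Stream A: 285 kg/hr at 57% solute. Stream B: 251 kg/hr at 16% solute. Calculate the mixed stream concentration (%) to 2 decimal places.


Mass balance on solute: F1*x1 + F2*x2 = F3*x3
F3 = F1 + F2 = 285 + 251 = 536 kg/hr
x3 = (F1*x1 + F2*x2)/F3
x3 = (285*0.57 + 251*0.16) / 536
x3 = 37.80%


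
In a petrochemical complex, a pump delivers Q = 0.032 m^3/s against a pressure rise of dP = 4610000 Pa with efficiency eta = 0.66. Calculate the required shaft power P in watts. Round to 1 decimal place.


P = Q * dP / eta
P = 0.032 * 4610000 / 0.66
P = 147520.0 / 0.66
P = 223515.2 W


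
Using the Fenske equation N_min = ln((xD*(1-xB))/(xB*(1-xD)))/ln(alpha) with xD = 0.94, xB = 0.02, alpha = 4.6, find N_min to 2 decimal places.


N_min = ln((xD*(1-xB))/(xB*(1-xD))) / ln(alpha)
Numerator inside ln: 0.9212 / 0.0012 = 767.666667
ln(767.666667) = 6.643356
ln(alpha) = ln(4.6) = 1.526056
N_min = 6.643356 / 1.526056 = 4.35


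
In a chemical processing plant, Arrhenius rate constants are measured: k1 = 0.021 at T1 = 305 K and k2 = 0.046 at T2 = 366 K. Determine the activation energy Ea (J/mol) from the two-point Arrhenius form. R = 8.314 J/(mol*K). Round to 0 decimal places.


Ea = R * ln(k2/k1) / (1/T1 - 1/T2)
ln(k2/k1) = ln(0.046/0.021) = 0.784119
1/T1 - 1/T2 = 1/305 - 1/366 = 0.000546448087
Ea = 8.314 * 0.784119 / 0.000546448087
Ea = 11930 J/mol


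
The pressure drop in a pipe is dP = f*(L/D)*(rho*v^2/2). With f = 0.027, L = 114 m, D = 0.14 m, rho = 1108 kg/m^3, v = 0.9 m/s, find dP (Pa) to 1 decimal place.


dP = f * (L/D) * (rho*v^2/2)
dP = 0.027 * (114/0.14) * (1108*0.9^2/2)
L/D = 814.28571429
rho*v^2/2 = 1108*0.81/2 = 448.74
dP = 0.027 * 814.28571429 * 448.74
dP = 9865.9 Pa


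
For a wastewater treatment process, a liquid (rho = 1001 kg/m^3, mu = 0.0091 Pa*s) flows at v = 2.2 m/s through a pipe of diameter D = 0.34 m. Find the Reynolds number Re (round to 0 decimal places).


Re = rho * v * D / mu
Re = 1001 * 2.2 * 0.34 / 0.0091
Re = 748.748 / 0.0091
Re = 82280


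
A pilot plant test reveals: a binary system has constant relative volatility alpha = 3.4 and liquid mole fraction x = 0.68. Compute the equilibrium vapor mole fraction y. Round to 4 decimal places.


y = alpha*x / (1 + (alpha-1)*x)
y = 3.4*0.68 / (1 + (3.4-1)*0.68)
y = 2.312 / (1 + 1.632)
y = 2.312 / 2.632
y = 0.8784


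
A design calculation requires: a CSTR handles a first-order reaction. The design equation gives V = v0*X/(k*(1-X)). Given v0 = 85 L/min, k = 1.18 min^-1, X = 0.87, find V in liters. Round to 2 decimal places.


V = v0 * X / (k * (1 - X))
V = 85 * 0.87 / (1.18 * (1 - 0.87))
V = 73.95 / (1.18 * 0.13)
V = 73.95 / 0.1534
V = 482.07 L


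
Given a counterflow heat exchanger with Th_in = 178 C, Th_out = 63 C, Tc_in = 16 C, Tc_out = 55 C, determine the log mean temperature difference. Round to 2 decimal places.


dT1 = Th_in - Tc_out = 178 - 55 = 123
dT2 = Th_out - Tc_in = 63 - 16 = 47
LMTD = (dT1 - dT2) / ln(dT1/dT2)
LMTD = (123 - 47) / ln(123/47)
LMTD = 79.00 K


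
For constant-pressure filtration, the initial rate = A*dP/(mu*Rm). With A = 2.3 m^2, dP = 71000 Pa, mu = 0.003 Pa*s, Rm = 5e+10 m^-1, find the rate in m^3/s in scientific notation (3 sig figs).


rate = A * dP / (mu * Rm)
rate = 2.3 * 71000 / (0.003 * 5e+10)
rate = 163300.0 / 1.500e+08
rate = 1.09e-03 m^3/s


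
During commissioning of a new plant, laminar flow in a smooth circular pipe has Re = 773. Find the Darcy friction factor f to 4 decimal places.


f = 64 / Re
f = 64 / 773
f = 0.0828


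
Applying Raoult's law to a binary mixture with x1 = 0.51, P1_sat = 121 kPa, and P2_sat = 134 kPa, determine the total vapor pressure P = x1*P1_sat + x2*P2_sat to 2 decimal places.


P = x1*P1_sat + x2*P2_sat
x2 = 1 - x1 = 1 - 0.51 = 0.49
P = 0.51*121 + 0.49*134
P = 61.71 + 65.66
P = 127.37 kPa


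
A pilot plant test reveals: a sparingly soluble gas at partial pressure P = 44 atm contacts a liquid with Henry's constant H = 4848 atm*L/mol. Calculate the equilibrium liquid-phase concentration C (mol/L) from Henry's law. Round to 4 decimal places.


C = P / H
C = 44 / 4848
C = 0.0091 mol/L


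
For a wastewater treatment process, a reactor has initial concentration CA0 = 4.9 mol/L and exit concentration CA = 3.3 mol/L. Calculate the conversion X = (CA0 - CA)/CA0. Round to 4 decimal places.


X = (CA0 - CA) / CA0
X = (4.9 - 3.3) / 4.9
X = 1.6 / 4.9
X = 0.3265


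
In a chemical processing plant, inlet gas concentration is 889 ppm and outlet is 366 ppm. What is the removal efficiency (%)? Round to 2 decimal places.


Efficiency = (G_in - G_out) / G_in * 100%
Efficiency = (889 - 366) / 889 * 100
Efficiency = 523 / 889 * 100
Efficiency = 58.83%


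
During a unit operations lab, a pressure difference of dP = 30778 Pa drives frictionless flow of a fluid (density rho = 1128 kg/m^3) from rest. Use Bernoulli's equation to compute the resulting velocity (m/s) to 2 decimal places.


v = sqrt(2*dP/rho)
v = sqrt(2*30778/1128)
v = sqrt(54.570922)
v = 7.39 m/s


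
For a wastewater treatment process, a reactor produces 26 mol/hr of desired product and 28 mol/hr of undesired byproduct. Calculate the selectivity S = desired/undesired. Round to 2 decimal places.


S = desired product rate / undesired product rate
S = 26 / 28
S = 0.93


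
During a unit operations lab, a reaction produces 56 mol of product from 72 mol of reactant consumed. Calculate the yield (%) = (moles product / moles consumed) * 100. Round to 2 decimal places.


Yield = (moles product / moles consumed) * 100%
Yield = (56 / 72) * 100
Yield = 0.7778 * 100
Yield = 77.78%


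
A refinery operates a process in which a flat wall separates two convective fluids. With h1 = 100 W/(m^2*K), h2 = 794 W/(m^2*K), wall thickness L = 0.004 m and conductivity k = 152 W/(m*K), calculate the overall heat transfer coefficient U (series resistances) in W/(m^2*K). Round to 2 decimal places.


1/U = 1/h1 + L/k + 1/h2
1/U = 1/100 + 0.004/152 + 1/794
1/U = 0.01 + 2.63158e-05 + 0.0012594458
1/U = 0.0112857616
U = 88.61 W/(m^2*K)


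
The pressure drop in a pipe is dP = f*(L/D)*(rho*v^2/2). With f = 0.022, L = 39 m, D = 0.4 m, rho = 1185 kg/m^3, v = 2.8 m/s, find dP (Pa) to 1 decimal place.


dP = f * (L/D) * (rho*v^2/2)
dP = 0.022 * (39/0.4) * (1185*2.8^2/2)
L/D = 97.5
rho*v^2/2 = 1185*7.84/2 = 4645.2
dP = 0.022 * 97.5 * 4645.2
dP = 9964.0 Pa


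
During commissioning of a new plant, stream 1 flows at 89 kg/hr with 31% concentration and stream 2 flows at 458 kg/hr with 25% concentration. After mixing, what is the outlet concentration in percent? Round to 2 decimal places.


Mass balance on solute: F1*x1 + F2*x2 = F3*x3
F3 = F1 + F2 = 89 + 458 = 547 kg/hr
x3 = (F1*x1 + F2*x2)/F3
x3 = (89*0.31 + 458*0.25) / 547
x3 = 25.98%


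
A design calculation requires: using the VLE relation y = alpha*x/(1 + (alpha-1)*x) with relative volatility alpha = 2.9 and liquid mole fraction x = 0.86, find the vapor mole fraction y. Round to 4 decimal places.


y = alpha*x / (1 + (alpha-1)*x)
y = 2.9*0.86 / (1 + (2.9-1)*0.86)
y = 2.494 / (1 + 1.634)
y = 2.494 / 2.634
y = 0.9468


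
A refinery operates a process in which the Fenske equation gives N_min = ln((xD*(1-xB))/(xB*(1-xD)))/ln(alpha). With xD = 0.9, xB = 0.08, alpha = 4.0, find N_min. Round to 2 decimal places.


N_min = ln((xD*(1-xB))/(xB*(1-xD))) / ln(alpha)
Numerator inside ln: 0.828 / 0.008 = 103.5
ln(103.5) = 4.639572
ln(alpha) = ln(4.0) = 1.386294
N_min = 4.639572 / 1.386294 = 3.35


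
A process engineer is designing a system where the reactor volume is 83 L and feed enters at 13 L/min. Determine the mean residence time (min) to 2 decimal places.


tau = V / v0
tau = 83 / 13
tau = 6.38 min


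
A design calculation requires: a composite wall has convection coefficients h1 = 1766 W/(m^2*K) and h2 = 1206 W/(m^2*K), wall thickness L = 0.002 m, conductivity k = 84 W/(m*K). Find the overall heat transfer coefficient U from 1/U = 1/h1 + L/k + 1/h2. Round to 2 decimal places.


1/U = 1/h1 + L/k + 1/h2
1/U = 1/1766 + 0.002/84 + 1/1206
1/U = 0.0005662514 + 2.38095e-05 + 0.0008291874
1/U = 0.0014192483
U = 704.60 W/(m^2*K)


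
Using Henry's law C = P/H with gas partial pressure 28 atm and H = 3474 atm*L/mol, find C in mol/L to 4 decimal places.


C = P / H
C = 28 / 3474
C = 0.0081 mol/L


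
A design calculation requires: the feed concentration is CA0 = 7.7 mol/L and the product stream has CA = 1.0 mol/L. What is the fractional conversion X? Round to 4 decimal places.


X = (CA0 - CA) / CA0
X = (7.7 - 1.0) / 7.7
X = 6.7 / 7.7
X = 0.8701


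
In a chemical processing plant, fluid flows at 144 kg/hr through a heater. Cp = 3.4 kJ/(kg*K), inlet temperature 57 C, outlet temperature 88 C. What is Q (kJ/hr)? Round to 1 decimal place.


Q = m_dot * Cp * (T2 - T1)
Q = 144 * 3.4 * (88 - 57)
Q = 144 * 3.4 * 31
Q = 15177.6 kJ/hr


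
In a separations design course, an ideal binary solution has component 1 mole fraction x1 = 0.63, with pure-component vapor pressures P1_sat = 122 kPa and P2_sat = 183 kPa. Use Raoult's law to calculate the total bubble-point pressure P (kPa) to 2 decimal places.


P = x1*P1_sat + x2*P2_sat
x2 = 1 - x1 = 1 - 0.63 = 0.37
P = 0.63*122 + 0.37*183
P = 76.86 + 67.71
P = 144.57 kPa
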